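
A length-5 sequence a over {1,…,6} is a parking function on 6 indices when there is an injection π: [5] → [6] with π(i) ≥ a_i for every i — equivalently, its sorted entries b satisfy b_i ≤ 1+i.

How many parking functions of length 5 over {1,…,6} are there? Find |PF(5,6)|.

|PF(5,6)| = (6−5+1)·(6+1)^(5−1) = 2×2401 = 4802 (Konheim–Weiss)
One tuple (5,4,2,3,1) → sorted (1,2,3,4,5): b_i ≤ 1+i ∀i, a PF.

4802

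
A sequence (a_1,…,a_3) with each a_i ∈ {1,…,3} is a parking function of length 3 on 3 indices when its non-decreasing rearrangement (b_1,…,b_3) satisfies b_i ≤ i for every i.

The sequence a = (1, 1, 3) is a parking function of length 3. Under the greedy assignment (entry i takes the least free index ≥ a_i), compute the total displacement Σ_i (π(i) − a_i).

Σπ(i) = 1+…+3 = 6; Σa = 1+1+3 = 5; disp = 6−5 = 1.

1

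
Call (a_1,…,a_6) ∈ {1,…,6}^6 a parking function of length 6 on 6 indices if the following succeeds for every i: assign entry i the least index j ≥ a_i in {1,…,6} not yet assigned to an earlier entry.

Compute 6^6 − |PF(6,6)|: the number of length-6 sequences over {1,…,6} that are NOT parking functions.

29849

Count = 1·7^5 = 1×16807 = 16807 (Konheim–Weiss)
Check (5,3,4,3,3,4) → sorted (3,3,3,4,4,5): b_1=3>1, not a PF.
So 46656 − 16807 = 29849 fail.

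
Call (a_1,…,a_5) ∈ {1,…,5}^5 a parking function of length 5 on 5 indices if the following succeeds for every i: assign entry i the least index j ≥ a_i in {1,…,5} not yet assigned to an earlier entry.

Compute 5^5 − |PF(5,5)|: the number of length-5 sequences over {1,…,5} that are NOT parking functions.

|PF(5,5)| = (5+1−5)·(5+1)^{5−1} = 1·1296 = 1296 (Pollak)
Example (4,3,3,3,4) → sorted (3,3,3,4,4): b_1=3>1, not a PF.
5^5 − 1296 = 3125 − 1296 = 1829

1829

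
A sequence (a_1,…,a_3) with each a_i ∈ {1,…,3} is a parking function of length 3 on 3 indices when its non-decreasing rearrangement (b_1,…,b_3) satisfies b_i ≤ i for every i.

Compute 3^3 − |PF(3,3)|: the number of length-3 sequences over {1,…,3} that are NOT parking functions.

11

|PF| = 1·4^2 = 1 · 16 = 16 [KW]
E.g. (3,2,3) → sorted (2,3,3): b_1=2>1, not a PF.
So 27 − 16 = 11 fail.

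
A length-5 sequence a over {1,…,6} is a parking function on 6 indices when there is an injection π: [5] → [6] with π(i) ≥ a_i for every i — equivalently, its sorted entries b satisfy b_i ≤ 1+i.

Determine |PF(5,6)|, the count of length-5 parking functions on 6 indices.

Count = 2·7^4 = 2×2401 = 4802
One tuple (4,3,6,3,1) → sorted (1,3,3,4,6): b_i ≤ 1+i ∀i, a PF.

4802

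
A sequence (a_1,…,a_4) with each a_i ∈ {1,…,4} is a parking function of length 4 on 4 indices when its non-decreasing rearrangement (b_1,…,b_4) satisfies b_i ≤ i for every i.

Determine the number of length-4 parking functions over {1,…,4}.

Count = (4−4+1)·(4+1)^(4−1) = 1 · 125 = 125
E.g. (3,4,1,2) → sorted (1,2,3,4): b_i ≤ i ∀i, a PF.

125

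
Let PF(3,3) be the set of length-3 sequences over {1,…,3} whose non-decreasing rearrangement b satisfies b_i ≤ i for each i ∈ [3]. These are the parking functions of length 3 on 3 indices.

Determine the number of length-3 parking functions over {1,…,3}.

|PF(3,3)| = (4−3)·4^(3−1) = 1·16 = 16 [KW]
One tuple (1,1,3) → sorted (1,1,3): b_i ≤ i ∀i, a PF.

16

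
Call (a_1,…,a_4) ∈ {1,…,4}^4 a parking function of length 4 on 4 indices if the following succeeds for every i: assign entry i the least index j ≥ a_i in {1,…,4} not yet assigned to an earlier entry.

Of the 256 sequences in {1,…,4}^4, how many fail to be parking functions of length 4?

Count = (4−4+1)·(4+1)^(4−1) = 1 · 125 = 125 (Pollak)
Example (2,4,3,2) → sorted (2,2,3,4): b_1=2>1, not a PF.
Total 256; non-PF = 256−125 = 131

131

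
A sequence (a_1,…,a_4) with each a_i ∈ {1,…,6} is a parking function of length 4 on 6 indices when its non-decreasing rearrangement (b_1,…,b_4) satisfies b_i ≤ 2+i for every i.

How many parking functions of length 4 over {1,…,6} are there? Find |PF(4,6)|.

Count = (6−4+1)·(6+1)^(4−1) = 3×343 = 1029 (Konheim–Weiss)
Example (2,2,3,2) → sorted (2,2,2,3): b_i ≤ 2+i ∀i, a PF.

1029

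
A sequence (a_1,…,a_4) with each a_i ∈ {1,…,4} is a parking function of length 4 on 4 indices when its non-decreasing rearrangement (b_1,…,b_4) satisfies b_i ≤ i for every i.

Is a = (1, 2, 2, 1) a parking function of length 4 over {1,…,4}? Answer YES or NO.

YES

Rearranged: b = (1, 1, 2, 2).
  b_1=1 ≤ 1
  b_2=1 ≤ 2
  b_3=2 ≤ 3
  b_4=2 ≤ 4
All bounds hold ⇒ YES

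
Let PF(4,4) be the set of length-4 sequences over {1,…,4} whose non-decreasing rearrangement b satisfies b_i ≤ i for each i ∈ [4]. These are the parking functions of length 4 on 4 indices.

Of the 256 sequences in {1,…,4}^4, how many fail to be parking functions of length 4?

|PF(4,4)| = (4−4+1)·(4+1)^(4−1) = 1·125 = 125 (Konheim–Weiss)
Check (1,3,4,3) → sorted (1,3,3,4): b_2=3>2, not a PF.
Total 256; non-PF = 256−125 = 131

131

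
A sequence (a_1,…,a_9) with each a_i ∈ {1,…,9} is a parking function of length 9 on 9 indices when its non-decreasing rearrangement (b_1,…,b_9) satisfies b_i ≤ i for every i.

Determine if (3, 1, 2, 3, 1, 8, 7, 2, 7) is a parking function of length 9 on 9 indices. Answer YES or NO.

Rearranged: b = (1, 1, 2, 2, 3, 3, 7, 7, 8).
  b_1=1 ≤ 1
  b_2=1 ≤ 2
  b_3=2 ≤ 3
  b_4=2 ≤ 4
  b_5=3 ≤ 5
  b_6=3 ≤ 6
  b_7=7 ≤ 7
  b_8=7 ≤ 8
  b_9=8 ≤ 9
All bounds hold ⇒ YES

YES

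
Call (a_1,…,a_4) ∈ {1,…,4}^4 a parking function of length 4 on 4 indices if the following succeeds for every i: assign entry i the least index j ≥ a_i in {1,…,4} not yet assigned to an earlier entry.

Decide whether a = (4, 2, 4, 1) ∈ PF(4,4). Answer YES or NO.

NO

Order a: b = (1, 2, 4, 4).
  b_1=1 ≤ 1
  b_2=2 ≤ 2
  b_3=4 > 3
  fails at i=3 ⇒ NO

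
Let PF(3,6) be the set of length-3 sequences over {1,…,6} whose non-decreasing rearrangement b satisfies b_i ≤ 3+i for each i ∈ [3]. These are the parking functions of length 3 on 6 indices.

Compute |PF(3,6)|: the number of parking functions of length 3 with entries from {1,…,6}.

Count = (6+1−3)·(6+1)^{3−1} = 4·49 = 196
One tuple (2,5,5) → sorted (2,5,5): b_i ≤ 3+i ∀i, a PF.

196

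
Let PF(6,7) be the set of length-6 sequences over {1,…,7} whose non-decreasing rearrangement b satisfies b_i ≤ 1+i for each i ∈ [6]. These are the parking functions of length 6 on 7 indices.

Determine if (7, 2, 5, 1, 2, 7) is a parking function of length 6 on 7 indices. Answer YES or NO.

Rearranged: b = (1, 2, 2, 5, 7, 7).
  b_1=1 ≤ 2
  b_2=2 ≤ 3
  b_3=2 ≤ 4
  b_4=5 ≤ 5
  b_5=7 > 6
  fails at i=5 ⇒ NO

NO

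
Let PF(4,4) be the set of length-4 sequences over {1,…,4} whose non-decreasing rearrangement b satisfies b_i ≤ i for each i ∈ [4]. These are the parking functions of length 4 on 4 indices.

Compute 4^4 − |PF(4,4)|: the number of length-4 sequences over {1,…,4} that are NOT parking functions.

131

Count = 1·5^3 = 1 · 125 = 125
Example (4,3,4,1) → sorted (1,3,4,4): b_2=3>2, not a PF.
4^4 − 125 = 256 − 125 = 131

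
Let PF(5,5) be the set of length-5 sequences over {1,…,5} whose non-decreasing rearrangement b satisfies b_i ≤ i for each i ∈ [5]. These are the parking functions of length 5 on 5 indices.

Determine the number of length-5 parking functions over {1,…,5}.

1296

|PF(5,5)| = 1·6^4 = 1 · 1296 = 1296
E.g. (1,5,2,1,3) → sorted (1,1,2,3,5): b_i ≤ i ∀i, a PF.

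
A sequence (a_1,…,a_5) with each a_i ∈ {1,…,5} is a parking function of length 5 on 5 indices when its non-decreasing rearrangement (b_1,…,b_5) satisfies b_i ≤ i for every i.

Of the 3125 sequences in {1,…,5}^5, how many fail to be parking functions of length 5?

1829

Count = (5−5+1)·(5+1)^(5−1) = 1 · 1296 = 1296 [KW]
One tuple (3,5,2,3,3) → sorted (2,3,3,3,5): b_1=2>1, not a PF.
5^5 − 1296 = 3125 − 1296 = 1829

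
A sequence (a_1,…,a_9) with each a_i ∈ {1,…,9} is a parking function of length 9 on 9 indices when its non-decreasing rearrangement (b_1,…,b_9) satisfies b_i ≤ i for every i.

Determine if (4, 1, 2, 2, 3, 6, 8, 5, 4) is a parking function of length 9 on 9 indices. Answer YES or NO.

Order a: b = (1, 2, 2, 3, 4, 4, 5, 6, 8).
  b_1=1 ≤ 1
  b_2=2 ≤ 2
  b_3=2 ≤ 3
  b_4=3 ≤ 4
  b_5=4 ≤ 5
  b_6=4 ≤ 6
  b_7=5 ≤ 7
  b_8=6 ≤ 8
  b_9=8 ≤ 9
All bounds hold ⇒ YES

YES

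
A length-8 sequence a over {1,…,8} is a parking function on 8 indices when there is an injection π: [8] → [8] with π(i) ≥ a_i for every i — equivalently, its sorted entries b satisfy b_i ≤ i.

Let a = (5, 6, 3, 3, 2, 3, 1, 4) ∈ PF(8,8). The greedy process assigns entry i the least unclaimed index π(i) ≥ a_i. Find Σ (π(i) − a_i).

Σπ = 8·9/2 = 36 (π permutes [8]); Σa = 5+6+3+3+2+3+1+4 = 27; disp = 36−27 = 9.

9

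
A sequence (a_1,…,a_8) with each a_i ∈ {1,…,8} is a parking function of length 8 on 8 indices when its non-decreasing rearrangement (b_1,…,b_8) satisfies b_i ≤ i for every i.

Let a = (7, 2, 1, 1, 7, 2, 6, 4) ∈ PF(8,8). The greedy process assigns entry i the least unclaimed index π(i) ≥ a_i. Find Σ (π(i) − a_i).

Σπ = 8·9/2 = 36 (π permutes [8]); Σa = 7+2+1+1+7+2+6+4 = 30; disp = 36−30 = 6.

6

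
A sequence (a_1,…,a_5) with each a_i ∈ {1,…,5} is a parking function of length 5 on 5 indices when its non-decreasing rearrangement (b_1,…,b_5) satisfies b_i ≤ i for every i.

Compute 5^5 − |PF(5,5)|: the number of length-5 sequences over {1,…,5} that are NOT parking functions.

|PF| = (5−5+1)·(5+1)^(5−1) = 1×1296 = 1296 (Pollak)
Check (5,5,5,2,5) → sorted (2,5,5,5,5): b_1=2>1, not a PF.
Total 3125; non-PF = 3125−1296 = 1829

1829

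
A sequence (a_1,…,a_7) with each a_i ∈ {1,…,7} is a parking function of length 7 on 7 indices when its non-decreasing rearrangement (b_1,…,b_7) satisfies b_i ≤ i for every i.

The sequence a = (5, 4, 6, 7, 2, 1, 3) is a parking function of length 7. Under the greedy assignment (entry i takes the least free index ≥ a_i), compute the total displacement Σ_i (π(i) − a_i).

0

Σπ(i) = 1+…+7 = 28; Σa = 5+4+6+7+2+1+3 = 28; disp = 28−28 = 0.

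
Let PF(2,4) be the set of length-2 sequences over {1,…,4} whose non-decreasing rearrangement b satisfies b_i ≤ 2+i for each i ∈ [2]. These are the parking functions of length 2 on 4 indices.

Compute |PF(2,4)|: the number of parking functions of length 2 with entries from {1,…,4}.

15

|PF| = 3·5^1 = 3 · 5 = 15 (Konheim–Weiss)
Example (1,3) → sorted (1,3): b_i ≤ 2+i ∀i, a PF.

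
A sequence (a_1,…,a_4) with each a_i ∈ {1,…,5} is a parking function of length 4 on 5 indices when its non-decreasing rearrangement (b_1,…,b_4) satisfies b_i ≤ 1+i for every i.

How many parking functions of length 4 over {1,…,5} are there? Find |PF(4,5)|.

|PF| = (5+1−4)·(5+1)^{4−1} = 2×216 = 432 [KW]
Example (4,1,2,4) → sorted (1,2,4,4): b_i ≤ 1+i ∀i, a PF.

432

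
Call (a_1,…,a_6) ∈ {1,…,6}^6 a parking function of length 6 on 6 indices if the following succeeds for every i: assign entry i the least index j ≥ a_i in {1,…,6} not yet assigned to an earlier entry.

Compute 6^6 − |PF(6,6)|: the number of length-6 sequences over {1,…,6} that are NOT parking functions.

29849

#PF = (6−6+1)·(6+1)^(6−1) = 1 · 16807 = 16807 (Pollak)
Example (5,6,4,4,3,4) → sorted (3,4,4,4,5,6): b_1=3>1, not a PF.
Total 46656; non-PF = 46656−16807 = 29849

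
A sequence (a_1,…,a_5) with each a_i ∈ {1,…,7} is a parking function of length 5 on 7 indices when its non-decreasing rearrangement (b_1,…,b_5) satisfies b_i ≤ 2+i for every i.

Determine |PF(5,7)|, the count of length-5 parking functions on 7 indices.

12288

Count = (7−5+1)·(7+1)^(5−1) = 3 · 4096 = 12288 (Pollak)
One tuple (7,6,3,1,1) → sorted (1,1,3,6,7): b_i ≤ 2+i ∀i, a PF.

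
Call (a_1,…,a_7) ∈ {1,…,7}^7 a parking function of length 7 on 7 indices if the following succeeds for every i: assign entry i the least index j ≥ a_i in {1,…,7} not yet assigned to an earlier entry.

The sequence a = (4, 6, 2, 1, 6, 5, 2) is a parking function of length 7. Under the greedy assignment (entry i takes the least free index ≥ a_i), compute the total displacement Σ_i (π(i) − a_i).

Σπ = 28 ({1..7} each once); Σa = 4+6+2+1+6+5+2 = 26; disp = 28−26 = 2.

2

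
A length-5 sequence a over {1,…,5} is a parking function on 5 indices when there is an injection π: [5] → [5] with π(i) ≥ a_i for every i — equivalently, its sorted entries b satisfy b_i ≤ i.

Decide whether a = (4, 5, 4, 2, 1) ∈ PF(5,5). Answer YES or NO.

NO

Rearranged: b = (1, 2, 4, 4, 5).
  b_1=1 ≤ 1
  b_2=2 ≤ 2
  b_3=4 > 3
  fails at i=3 ⇒ NO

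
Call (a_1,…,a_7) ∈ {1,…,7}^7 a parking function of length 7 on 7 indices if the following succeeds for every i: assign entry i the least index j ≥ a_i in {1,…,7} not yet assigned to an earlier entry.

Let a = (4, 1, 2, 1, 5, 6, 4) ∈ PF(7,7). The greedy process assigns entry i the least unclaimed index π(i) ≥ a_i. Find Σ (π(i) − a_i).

Σπ = 7·8/2 = 28 (π permutes [7]); Σa = 4+1+2+1+5+6+4 = 23; disp = 28−23 = 5.

5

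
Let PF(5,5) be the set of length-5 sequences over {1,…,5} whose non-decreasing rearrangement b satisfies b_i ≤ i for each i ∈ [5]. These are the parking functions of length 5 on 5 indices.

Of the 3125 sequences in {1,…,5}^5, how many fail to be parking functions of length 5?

1829

|PF| = (5+1−5)·(5+1)^{5−1} = 1×1296 = 1296
One tuple (5,5,4,5,2) → sorted (2,4,5,5,5): b_1=2>1, not a PF.
So 3125 − 1296 = 1829 fail.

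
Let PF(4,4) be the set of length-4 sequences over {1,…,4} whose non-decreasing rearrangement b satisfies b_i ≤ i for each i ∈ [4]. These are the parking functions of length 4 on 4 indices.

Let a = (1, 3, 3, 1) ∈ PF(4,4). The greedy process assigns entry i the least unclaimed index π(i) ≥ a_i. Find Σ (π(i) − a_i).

2

Σπ = 10 ({1..4} each once); Σa = 1+3+3+1 = 8; disp = 10−8 = 2.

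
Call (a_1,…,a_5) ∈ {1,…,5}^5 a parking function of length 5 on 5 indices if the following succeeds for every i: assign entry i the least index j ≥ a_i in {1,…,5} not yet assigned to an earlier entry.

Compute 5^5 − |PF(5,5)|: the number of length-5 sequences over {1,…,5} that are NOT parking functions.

|PF| = (5+1−5)·(5+1)^{5−1} = 1 · 1296 = 1296
E.g. (3,5,4,2,3) → sorted (2,3,3,4,5): b_1=2>1, not a PF.
Total 3125; non-PF = 3125−1296 = 1829

1829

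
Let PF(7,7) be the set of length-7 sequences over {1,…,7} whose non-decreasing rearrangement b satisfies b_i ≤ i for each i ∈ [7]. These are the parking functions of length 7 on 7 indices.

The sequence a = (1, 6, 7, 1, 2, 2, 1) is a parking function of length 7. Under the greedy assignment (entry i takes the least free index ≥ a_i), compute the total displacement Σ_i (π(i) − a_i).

8

Σπ(i) = 1+…+7 = 28; Σa = 1+6+7+1+2+2+1 = 20; disp = 28−20 = 8.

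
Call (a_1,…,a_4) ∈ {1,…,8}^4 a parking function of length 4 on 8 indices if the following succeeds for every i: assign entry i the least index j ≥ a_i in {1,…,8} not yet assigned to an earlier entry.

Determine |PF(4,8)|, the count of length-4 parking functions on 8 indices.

#PF = 5·9^3 = 5×729 = 3645 (Konheim–Weiss)
Check (7,5,2,4) → sorted (2,4,5,7): b_i ≤ 4+i ∀i, a PF.

3645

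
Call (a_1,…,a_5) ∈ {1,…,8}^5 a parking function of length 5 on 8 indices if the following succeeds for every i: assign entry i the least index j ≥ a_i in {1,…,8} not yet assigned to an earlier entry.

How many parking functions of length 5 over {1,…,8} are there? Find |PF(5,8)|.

|PF(5,8)| = 4·9^4 = 4 · 6561 = 26244
One tuple (4,1,4,5,5) → sorted (1,4,4,5,5): b_i ≤ 3+i ∀i, a PF.

26244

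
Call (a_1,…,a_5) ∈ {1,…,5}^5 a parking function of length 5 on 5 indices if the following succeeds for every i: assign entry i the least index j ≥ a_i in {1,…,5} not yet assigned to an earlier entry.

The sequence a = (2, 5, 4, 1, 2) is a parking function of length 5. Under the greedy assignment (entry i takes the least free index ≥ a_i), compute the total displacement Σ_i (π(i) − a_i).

Σπ = 5·6/2 = 15 (π permutes [5]); Σa = 2+5+4+1+2 = 14; disp = 15−14 = 1.

1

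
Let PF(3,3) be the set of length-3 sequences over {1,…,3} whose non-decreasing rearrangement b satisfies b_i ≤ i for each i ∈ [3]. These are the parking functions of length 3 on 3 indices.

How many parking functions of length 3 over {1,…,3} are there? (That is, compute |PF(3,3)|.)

|PF(3,3)| = (3−3+1)·(3+1)^(3−1) = 1·16 = 16 (Pollak)
One tuple (2,3,1) → sorted (1,2,3): b_i ≤ i ∀i, a PF.

16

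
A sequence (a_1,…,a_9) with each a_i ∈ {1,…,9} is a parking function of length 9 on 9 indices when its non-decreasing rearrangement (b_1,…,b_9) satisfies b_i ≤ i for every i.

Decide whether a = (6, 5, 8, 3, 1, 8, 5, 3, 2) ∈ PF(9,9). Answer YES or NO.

YES

Order a: b = (1, 2, 3, 3, 5, 5, 6, 8, 8).
  b_1=1 ≤ 1
  b_2=2 ≤ 2
  b_3=3 ≤ 3
  b_4=3 ≤ 4
  b_5=5 ≤ 5
  b_6=5 ≤ 6
  b_7=6 ≤ 7
  b_8=8 ≤ 8
  b_9=8 ≤ 9
All bounds hold ⇒ YES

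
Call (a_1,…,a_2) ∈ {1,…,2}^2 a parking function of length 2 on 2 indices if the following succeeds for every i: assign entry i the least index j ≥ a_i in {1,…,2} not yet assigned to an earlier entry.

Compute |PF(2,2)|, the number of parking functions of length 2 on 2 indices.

3

Count = (2−2+1)·(2+1)^(2−1) = 1·3 = 3 [KW]
E.g. (2,1) → sorted (1,2): b_i ≤ i ∀i, a PF.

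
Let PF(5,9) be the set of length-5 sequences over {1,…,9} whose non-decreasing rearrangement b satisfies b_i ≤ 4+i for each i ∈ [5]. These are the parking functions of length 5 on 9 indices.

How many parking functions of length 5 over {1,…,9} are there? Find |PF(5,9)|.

|PF(5,9)| = (9−5+1)·(9+1)^(5−1) = 5 · 10000 = 50000 (Konheim–Weiss)
One tuple (1,2,3,3,1) → sorted (1,1,2,3,3): b_i ≤ 4+i ∀i, a PF.

50000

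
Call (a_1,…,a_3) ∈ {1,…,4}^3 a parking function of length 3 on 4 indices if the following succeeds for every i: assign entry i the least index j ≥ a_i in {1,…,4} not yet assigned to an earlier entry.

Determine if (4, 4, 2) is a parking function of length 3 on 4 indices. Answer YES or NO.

NO

Rearranged: b = (2, 4, 4).
  b_1=2 ≤ 2
  b_2=4 > 3
  fails at i=2 ⇒ NO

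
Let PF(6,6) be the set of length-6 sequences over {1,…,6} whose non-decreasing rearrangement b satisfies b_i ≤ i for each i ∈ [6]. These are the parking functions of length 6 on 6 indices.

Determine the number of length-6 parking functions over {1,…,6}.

16807

#PF = 1·7^5 = 1 · 16807 = 16807 [KW]
One tuple (1,3,3,6,2,2) → sorted (1,2,2,3,3,6): b_i ≤ i ∀i, a PF.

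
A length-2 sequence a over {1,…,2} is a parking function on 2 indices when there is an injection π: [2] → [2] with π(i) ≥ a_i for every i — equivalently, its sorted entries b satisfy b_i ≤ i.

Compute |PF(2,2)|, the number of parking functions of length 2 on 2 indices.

3

|PF(2,2)| = (2+1−2)·(2+1)^{2−1} = 1 · 3 = 3 (Pollak)
Example (1,1) → sorted (1,1): b_i ≤ i ∀i, a PF.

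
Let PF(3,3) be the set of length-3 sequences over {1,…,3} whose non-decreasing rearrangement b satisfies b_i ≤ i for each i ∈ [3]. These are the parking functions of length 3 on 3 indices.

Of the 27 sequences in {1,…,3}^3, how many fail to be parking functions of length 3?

11

|PF(3,3)| = (3−3+1)·(3+1)^(3−1) = 1×16 = 16 [KW]
One tuple (3,3,1) → sorted (1,3,3): b_2=3>2, not a PF.
3^3 − 16 = 27 − 16 = 11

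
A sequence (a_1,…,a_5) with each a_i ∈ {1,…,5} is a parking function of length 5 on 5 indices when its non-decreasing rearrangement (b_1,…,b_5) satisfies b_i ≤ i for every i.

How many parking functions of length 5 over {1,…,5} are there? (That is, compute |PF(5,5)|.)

#PF = (5+1−5)·(5+1)^{5−1} = 1 · 1296 = 1296
E.g. (1,5,1,2,4) → sorted (1,1,2,4,5): b_i ≤ i ∀i, a PF.

1296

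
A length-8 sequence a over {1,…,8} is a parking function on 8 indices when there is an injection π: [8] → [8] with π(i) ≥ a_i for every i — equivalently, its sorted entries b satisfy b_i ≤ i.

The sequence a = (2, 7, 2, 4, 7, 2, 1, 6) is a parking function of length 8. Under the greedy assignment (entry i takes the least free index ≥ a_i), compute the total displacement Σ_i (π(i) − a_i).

Σπ = 8·9/2 = 36 (π permutes [8]); Σa = 2+7+2+4+7+2+1+6 = 31; disp = 36−31 = 5.

5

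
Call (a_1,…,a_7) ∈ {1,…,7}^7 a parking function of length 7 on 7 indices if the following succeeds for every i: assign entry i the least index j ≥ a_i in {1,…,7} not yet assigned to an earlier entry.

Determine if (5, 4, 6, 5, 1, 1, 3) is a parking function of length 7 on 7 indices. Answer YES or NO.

Order a: b = (1, 1, 3, 4, 5, 5, 6).
  b_1=1 ≤ 1
  b_2=1 ≤ 2
  b_3=3 ≤ 3
  b_4=4 ≤ 4
  b_5=5 ≤ 5
  b_6=5 ≤ 6
  b_7=6 ≤ 7
All bounds hold ⇒ YES

YES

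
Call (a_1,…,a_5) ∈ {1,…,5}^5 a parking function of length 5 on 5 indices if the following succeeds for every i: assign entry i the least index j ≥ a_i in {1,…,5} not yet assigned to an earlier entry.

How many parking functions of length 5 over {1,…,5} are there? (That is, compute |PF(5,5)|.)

#PF = (5−5+1)·(5+1)^(5−1) = 1·1296 = 1296 [KW]
Check (1,3,1,1,3) → sorted (1,1,1,3,3): b_i ≤ i ∀i, a PF.

1296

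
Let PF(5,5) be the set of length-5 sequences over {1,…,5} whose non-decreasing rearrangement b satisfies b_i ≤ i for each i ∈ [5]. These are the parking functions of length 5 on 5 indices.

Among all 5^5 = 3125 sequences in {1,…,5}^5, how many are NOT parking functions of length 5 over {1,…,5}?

1829

#PF = 1·6^4 = 1×1296 = 1296 (Pollak)
Check (4,3,4,5,5) → sorted (3,4,4,5,5): b_1=3>1, not a PF.
So 3125 − 1296 = 1829 fail.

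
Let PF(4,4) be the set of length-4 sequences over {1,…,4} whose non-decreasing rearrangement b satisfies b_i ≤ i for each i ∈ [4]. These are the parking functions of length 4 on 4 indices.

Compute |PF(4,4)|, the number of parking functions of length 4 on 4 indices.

125

#PF = (4+1−4)·(4+1)^{4−1} = 1·125 = 125 (Konheim–Weiss)
Check (2,2,1,4) → sorted (1,2,2,4): b_i ≤ i ∀i, a PF.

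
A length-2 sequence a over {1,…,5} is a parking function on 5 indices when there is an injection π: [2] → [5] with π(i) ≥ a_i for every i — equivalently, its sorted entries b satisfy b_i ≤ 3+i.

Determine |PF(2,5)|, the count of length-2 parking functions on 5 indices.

24

Count = 4·6^1 = 4 · 6 = 24 [KW]
Example (2,5) → sorted (2,5): b_i ≤ 3+i ∀i, a PF.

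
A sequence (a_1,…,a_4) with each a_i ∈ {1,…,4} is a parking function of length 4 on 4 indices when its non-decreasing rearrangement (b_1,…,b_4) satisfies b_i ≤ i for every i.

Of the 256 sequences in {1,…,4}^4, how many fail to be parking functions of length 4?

131

Count = (5−4)·5^(4−1) = 1 · 125 = 125 [KW]
Check (4,4,4,4) → sorted (4,4,4,4): b_1=4>1, not a PF.
So 256 − 125 = 131 fail.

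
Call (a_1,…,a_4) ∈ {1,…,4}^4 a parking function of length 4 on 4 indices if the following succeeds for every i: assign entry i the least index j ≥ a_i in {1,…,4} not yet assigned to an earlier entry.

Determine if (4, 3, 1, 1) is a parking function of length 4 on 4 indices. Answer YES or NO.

Sorted: b = (1, 1, 3, 4).
  b_1=1 ≤ 1
  b_2=1 ≤ 2
  b_3=3 ≤ 3
  b_4=4 ≤ 4
All bounds hold ⇒ YES

YES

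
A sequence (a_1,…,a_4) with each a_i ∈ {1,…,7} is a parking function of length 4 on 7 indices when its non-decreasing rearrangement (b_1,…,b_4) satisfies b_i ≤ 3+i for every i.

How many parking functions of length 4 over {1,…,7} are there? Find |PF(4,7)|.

#PF = (7+1−4)·(7+1)^{4−1} = 4·512 = 2048 [KW]
Example (1,2,5,1) → sorted (1,1,2,5): b_i ≤ 3+i ∀i, a PF.

2048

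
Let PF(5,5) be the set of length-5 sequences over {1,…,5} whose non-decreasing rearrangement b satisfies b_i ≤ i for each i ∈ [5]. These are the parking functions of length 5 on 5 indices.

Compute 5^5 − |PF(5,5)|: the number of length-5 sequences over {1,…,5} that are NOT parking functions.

|PF(5,5)| = 1·6^4 = 1·1296 = 1296 (Pollak)
E.g. (5,3,5,5,5) → sorted (3,5,5,5,5): b_1=3>1, not a PF.
5^5 − 1296 = 3125 − 1296 = 1829

1829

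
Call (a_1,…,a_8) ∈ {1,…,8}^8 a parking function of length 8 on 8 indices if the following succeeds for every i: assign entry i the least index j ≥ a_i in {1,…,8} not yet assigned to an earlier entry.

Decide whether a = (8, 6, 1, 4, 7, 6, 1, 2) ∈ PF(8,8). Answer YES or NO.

NO

Rearranged: b = (1, 1, 2, 4, 6, 6, 7, 8).
  b_1=1 ≤ 1
  b_2=1 ≤ 2
  b_3=2 ≤ 3
  b_4=4 ≤ 4
  b_5=6 > 5
  fails at i=5 ⇒ NO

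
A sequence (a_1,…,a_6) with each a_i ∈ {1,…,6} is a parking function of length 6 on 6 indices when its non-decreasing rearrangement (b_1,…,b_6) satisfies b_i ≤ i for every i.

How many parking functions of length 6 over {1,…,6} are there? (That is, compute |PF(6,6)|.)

|PF| = (7−6)·7^(6−1) = 1·16807 = 16807 (Pollak)
Check (6,1,2,4,2,5) → sorted (1,2,2,4,5,6): b_i ≤ i ∀i, a PF.

16807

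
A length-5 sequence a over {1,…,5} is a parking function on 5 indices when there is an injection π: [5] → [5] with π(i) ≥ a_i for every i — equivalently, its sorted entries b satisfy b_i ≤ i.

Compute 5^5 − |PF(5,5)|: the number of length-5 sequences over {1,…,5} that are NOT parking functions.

1829

#PF = 1·6^4 = 1 · 1296 = 1296
E.g. (5,2,2,3,4) → sorted (2,2,3,4,5): b_1=2>1, not a PF.
So 3125 − 1296 = 1829 fail.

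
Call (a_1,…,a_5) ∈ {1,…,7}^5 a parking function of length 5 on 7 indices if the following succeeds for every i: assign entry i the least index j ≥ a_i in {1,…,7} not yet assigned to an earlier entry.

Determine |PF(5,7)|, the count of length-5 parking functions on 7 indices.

|PF(5,7)| = (7−5+1)·(7+1)^(5−1) = 3·4096 = 12288 (Konheim–Weiss)
E.g. (4,4,3,1,1) → sorted (1,1,3,4,4): b_i ≤ 2+i ∀i, a PF.

12288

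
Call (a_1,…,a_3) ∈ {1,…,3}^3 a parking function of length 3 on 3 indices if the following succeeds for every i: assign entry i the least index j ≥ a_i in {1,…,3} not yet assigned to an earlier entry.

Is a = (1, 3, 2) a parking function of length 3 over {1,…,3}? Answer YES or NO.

Order a: b = (1, 2, 3).
  b_1=1 ≤ 1
  b_2=2 ≤ 2
  b_3=3 ≤ 3
All bounds hold ⇒ YES

YES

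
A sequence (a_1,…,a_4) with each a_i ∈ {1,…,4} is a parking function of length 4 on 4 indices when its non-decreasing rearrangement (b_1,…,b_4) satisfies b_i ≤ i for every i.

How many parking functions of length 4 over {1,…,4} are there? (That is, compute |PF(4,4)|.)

Count = (5−4)·5^(4−1) = 1 · 125 = 125 (Konheim–Weiss)
E.g. (3,1,1,1) → sorted (1,1,1,3): b_i ≤ i ∀i, a PF.

125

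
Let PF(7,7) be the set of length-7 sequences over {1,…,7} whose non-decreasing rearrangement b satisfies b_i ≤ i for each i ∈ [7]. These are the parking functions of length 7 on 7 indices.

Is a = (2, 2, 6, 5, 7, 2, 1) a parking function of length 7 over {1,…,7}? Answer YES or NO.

Rearranged: b = (1, 2, 2, 2, 5, 6, 7).
  b_1=1 ≤ 1
  b_2=2 ≤ 2
  b_3=2 ≤ 3
  b_4=2 ≤ 4
  b_5=5 ≤ 5
  b_6=6 ≤ 6
  b_7=7 ≤ 7
All bounds hold ⇒ YES

YES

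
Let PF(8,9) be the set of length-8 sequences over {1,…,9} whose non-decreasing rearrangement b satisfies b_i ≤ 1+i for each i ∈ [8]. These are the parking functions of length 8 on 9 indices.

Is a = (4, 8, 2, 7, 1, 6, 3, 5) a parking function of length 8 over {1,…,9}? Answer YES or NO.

YES

Rearranged: b = (1, 2, 3, 4, 5, 6, 7, 8).
  b_1=1 ≤ 2
  b_2=2 ≤ 3
  b_3=3 ≤ 4
  b_4=4 ≤ 5
  b_5=5 ≤ 6
  b_6=6 ≤ 7
  b_7=7 ≤ 8
  b_8=8 ≤ 9
All bounds hold ⇒ YES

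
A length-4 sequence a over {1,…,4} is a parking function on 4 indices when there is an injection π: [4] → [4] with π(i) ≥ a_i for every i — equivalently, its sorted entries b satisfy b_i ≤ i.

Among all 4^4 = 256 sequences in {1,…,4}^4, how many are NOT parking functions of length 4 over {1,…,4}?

131

|PF(4,4)| = 1·5^3 = 1×125 = 125 [KW]
Check (4,4,1,1) → sorted (1,1,4,4): b_3=4>3, not a PF.
Total 256; non-PF = 256−125 = 131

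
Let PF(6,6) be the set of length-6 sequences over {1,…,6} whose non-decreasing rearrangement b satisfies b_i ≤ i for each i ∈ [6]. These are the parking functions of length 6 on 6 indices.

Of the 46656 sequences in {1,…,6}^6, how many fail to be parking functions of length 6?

29849

Count = (7−6)·7^(6−1) = 1 · 16807 = 16807 (Konheim–Weiss)
Check (3,4,2,4,6,3) → sorted (2,3,3,4,4,6): b_1=2>1, not a PF.
6^6 − 16807 = 46656 − 16807 = 29849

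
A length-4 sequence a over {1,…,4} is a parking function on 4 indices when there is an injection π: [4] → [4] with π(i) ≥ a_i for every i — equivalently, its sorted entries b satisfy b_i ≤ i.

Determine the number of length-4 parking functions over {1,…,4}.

125

Count = (4−4+1)·(4+1)^(4−1) = 1 · 125 = 125 (Pollak)
Check (1,1,3,2) → sorted (1,1,2,3): b_i ≤ i ∀i, a PF.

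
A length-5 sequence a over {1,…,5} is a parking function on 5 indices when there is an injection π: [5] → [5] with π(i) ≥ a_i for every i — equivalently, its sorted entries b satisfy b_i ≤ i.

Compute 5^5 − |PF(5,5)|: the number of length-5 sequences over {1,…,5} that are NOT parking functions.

1829

Count = 1·6^4 = 1 · 1296 = 1296 [KW]
Example (2,4,4,5,5) → sorted (2,4,4,5,5): b_1=2>1, not a PF.
So 3125 − 1296 = 1829 fail.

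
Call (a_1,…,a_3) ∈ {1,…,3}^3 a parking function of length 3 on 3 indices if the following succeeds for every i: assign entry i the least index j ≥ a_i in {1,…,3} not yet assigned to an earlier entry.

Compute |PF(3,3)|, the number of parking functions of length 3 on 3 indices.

16

#PF = 1·4^2 = 1·16 = 16 (Pollak)
Check (1,2,2) → sorted (1,2,2): b_i ≤ i ∀i, a PF.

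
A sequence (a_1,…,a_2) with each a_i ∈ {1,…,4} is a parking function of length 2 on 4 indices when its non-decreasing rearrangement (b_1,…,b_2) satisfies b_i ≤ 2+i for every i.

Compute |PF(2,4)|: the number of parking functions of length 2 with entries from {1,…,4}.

#PF = (4−2+1)·(4+1)^(2−1) = 3 · 5 = 15 (Pollak)
Check (4,2) → sorted (2,4): b_i ≤ 2+i ∀i, a PF.

15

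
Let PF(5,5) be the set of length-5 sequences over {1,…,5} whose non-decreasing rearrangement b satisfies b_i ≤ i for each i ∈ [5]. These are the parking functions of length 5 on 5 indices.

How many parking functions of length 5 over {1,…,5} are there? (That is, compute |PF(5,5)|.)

|PF(5,5)| = (5−5+1)·(5+1)^(5−1) = 1·1296 = 1296 (Pollak)
Check (4,5,2,2,1) → sorted (1,2,2,4,5): b_i ≤ i ∀i, a PF.

1296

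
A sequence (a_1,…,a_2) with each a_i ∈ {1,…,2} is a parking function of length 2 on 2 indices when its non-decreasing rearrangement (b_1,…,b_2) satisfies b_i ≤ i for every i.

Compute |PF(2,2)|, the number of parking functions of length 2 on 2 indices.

3

Count = (3−2)·3^(2−1) = 1×3 = 3 (Pollak)
Example (1,1) → sorted (1,1): b_i ≤ i ∀i, a PF.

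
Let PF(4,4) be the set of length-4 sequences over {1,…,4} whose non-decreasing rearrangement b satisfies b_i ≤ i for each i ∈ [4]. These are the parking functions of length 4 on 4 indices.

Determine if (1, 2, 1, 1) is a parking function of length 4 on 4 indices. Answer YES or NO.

Rearranged: b = (1, 1, 1, 2).
  b_1=1 ≤ 1
  b_2=1 ≤ 2
  b_3=1 ≤ 3
  b_4=2 ≤ 4
All bounds hold ⇒ YES

YES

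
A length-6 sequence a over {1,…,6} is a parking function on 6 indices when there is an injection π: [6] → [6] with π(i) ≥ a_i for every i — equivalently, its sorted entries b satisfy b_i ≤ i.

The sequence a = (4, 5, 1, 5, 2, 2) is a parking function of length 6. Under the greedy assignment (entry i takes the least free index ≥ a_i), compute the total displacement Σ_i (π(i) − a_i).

Σπ = 6·7/2 = 21 (π permutes [6]); Σa = 4+5+1+5+2+2 = 19; disp = 21−19 = 2.

2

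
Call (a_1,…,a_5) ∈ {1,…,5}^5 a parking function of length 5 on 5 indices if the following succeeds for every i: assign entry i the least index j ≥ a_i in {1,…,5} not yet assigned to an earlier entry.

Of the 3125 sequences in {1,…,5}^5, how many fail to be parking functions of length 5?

1829

|PF(5,5)| = (5−5+1)·(5+1)^(5−1) = 1·1296 = 1296
E.g. (3,1,5,3,5) → sorted (1,3,3,5,5): b_2=3>2, not a PF.
Total 3125; non-PF = 3125−1296 = 1829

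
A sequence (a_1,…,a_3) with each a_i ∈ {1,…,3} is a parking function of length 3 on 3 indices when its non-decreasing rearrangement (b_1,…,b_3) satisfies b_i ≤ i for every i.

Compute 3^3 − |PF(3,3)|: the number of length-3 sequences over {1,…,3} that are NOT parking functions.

|PF| = (3−3+1)·(3+1)^(3−1) = 1 · 16 = 16 [KW]
Check (1,3,3) → sorted (1,3,3): b_2=3>2, not a PF.
So 27 − 16 = 11 fail.

11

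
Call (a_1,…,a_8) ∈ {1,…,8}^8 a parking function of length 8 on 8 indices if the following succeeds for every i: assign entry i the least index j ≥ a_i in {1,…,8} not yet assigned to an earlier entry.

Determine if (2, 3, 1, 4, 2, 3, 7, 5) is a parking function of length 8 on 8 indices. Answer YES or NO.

YES

Sorted: b = (1, 2, 2, 3, 3, 4, 5, 7).
  b_1=1 ≤ 1
  b_2=2 ≤ 2
  b_3=2 ≤ 3
  b_4=3 ≤ 4
  b_5=3 ≤ 5
  b_6=4 ≤ 6
  b_7=5 ≤ 7
  b_8=7 ≤ 8
All bounds hold ⇒ YES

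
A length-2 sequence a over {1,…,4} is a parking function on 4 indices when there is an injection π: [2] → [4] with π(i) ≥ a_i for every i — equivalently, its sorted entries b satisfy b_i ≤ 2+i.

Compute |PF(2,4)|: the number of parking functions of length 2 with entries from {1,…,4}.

|PF| = (4+1−2)·(4+1)^{2−1} = 3×5 = 15 (Pollak)
Example (2,4) → sorted (2,4): b_i ≤ 2+i ∀i, a PF.

15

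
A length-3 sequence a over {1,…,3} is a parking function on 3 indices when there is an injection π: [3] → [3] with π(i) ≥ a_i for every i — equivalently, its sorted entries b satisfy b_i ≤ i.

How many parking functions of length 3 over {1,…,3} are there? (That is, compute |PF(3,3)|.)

16

#PF = 1·4^2 = 1×16 = 16 [KW]
One tuple (1,1,1) → sorted (1,1,1): b_i ≤ i ∀i, a PF.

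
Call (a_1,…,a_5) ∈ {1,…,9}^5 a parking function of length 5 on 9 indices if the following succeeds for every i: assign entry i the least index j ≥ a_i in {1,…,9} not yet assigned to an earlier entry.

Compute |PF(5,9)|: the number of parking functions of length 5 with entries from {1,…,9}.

|PF| = (9−5+1)·(9+1)^(5−1) = 5 · 10000 = 50000 (Konheim–Weiss)
Check (6,1,6,4,2) → sorted (1,2,4,6,6): b_i ≤ 4+i ∀i, a PF.

50000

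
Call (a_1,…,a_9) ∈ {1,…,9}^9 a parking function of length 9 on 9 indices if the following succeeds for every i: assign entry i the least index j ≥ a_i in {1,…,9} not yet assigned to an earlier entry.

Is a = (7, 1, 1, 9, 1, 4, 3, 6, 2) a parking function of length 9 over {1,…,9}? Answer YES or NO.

Sorted: b = (1, 1, 1, 2, 3, 4, 6, 7, 9).
  b_1=1 ≤ 1
  b_2=1 ≤ 2
  b_3=1 ≤ 3
  b_4=2 ≤ 4
  b_5=3 ≤ 5
  b_6=4 ≤ 6
  b_7=6 ≤ 7
  b_8=7 ≤ 8
  b_9=9 ≤ 9
All bounds hold ⇒ YES

YES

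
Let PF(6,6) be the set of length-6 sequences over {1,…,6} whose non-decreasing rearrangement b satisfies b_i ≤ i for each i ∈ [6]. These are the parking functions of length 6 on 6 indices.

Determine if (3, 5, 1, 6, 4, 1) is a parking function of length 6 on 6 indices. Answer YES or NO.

YES

Order a: b = (1, 1, 3, 4, 5, 6).
  b_1=1 ≤ 1
  b_2=1 ≤ 2
  b_3=3 ≤ 3
  b_4=4 ≤ 4
  b_5=5 ≤ 5
  b_6=6 ≤ 6
All bounds hold ⇒ YES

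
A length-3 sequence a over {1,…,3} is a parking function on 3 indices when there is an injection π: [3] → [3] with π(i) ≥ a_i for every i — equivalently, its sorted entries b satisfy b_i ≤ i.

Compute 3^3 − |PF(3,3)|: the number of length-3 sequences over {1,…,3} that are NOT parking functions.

11

|PF(3,3)| = (3+1−3)·(3+1)^{3−1} = 1×16 = 16 [KW]
One tuple (2,2,2) → sorted (2,2,2): b_1=2>1, not a PF.
Total 27; non-PF = 27−16 = 11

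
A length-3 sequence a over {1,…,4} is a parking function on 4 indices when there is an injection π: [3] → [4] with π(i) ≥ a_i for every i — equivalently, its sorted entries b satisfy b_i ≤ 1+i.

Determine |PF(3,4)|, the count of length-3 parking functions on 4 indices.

50

|PF| = (4−3+1)·(4+1)^(3−1) = 2·25 = 50 (Pollak)
E.g. (1,3,1) → sorted (1,1,3): b_i ≤ 1+i ∀i, a PF.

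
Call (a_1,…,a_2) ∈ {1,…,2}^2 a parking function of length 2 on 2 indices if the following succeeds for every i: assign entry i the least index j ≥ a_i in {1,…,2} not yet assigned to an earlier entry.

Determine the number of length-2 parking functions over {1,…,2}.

Count = (2−2+1)·(2+1)^(2−1) = 1 · 3 = 3 (Konheim–Weiss)
Example (1,2) → sorted (1,2): b_i ≤ i ∀i, a PF.

3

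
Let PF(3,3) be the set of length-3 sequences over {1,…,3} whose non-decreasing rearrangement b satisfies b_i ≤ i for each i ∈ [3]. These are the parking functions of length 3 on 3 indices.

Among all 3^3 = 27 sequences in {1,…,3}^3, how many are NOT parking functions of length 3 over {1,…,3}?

11

|PF(3,3)| = 1·4^2 = 1×16 = 16
One tuple (2,3,3) → sorted (2,3,3): b_1=2>1, not a PF.
Total 27; non-PF = 27−16 = 11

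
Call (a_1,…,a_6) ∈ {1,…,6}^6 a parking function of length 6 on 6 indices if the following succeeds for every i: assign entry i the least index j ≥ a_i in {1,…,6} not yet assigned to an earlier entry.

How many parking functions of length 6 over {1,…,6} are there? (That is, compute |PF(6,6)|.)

16807

|PF| = (7−6)·7^(6−1) = 1·16807 = 16807 (Pollak)
One tuple (3,1,1,5,1,4) → sorted (1,1,1,3,4,5): b_i ≤ i ∀i, a PF.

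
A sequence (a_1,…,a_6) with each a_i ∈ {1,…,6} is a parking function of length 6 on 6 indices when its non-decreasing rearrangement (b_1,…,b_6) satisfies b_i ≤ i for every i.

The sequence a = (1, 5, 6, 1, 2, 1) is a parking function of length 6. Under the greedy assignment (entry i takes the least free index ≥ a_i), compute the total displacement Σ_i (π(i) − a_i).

Σπ = 6·7/2 = 21 (π permutes [6]); Σa = 1+5+6+1+2+1 = 16; disp = 21−16 = 5.

5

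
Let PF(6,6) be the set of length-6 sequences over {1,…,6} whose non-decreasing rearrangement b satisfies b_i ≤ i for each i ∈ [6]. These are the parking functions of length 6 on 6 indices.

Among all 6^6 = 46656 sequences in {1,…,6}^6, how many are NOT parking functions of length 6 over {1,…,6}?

29849

Count = (6+1−6)·(6+1)^{6−1} = 1×16807 = 16807 (Pollak)
One tuple (5,5,6,4,5,6) → sorted (4,5,5,5,6,6): b_1=4>1, not a PF.
So 46656 − 16807 = 29849 fail.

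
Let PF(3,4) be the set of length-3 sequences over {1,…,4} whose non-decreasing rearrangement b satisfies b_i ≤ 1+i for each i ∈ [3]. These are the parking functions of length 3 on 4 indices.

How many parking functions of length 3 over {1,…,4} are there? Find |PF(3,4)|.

50

|PF| = (4−3+1)·(4+1)^(3−1) = 2×25 = 50 [KW]
Check (1,3,2) → sorted (1,2,3): b_i ≤ 1+i ∀i, a PF.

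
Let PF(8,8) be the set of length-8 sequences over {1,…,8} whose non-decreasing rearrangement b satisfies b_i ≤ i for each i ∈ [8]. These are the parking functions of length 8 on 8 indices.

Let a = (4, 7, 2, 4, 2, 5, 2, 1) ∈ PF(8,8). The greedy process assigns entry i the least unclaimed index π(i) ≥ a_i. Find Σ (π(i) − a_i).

9

Σπ = 8·9/2 = 36 (π permutes [8]); Σa = 4+7+2+4+2+5+2+1 = 27; disp = 36−27 = 9.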